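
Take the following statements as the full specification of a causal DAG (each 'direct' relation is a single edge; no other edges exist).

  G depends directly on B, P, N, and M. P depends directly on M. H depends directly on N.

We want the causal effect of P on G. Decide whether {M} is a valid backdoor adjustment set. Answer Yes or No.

Yes

Backdoor paths from P to G (paths whose first edge points into P):
  P1: P <- M -> G
Condition 1 (no descendant of P in the set): holds — descendants of P are {G}; none are in {M}.
Condition 2 (every backdoor path blocked by {M}):
  P1: blocked at fork node M ∈ conditioning set.
{M} satisfies the backdoor criterion.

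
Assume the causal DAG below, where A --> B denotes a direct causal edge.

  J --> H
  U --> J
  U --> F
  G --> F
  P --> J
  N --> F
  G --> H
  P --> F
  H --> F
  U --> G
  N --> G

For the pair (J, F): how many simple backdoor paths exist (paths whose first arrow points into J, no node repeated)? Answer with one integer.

A backdoor path from J to F is any simple undirected path whose first edge points into J (i.e. leaves J via a parent).
Parents of J: {P, U}.
Enumerating:
  P1: J <- U -> G <- N -> F
  P2: J <- U -> G -> H -> F
  P3: J <- U -> G -> F
  P4: J <- U -> F
  P5: J <- P -> F
That exhausts the simple backdoor paths. Count: 5.

5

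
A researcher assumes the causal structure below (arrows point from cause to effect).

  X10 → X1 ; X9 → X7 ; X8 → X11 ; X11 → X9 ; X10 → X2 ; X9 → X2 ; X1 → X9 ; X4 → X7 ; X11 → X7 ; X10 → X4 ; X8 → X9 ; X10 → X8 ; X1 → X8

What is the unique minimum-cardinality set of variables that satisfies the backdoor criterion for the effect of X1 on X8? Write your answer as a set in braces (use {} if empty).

Variables eligible for adjustment (non-descendants of X1, excluding X1 and X8): {X10, X4}.
Backdoor paths from X1 to X8:
  P1: X1 <- X10 -> X8
  P2: X1 <- X10 -> X2 <- X9 <- X8
  P3: X1 <- X10 -> X2 <- X9 <- X11 <- X8
  P4: X1 <- X10 -> X2 <- X9 -> X7 <- X11 <- X8
  P5: X1 <- X10 -> X4 -> X7 <- X11 <- X8
  P6: X1 <- X10 -> X4 -> X7 <- X11 -> X9 <- X8
  P7: X1 <- X10 -> X4 -> X7 <- X9 <- X8
  P8: X1 <- X10 -> X4 -> X7 <- X9 <- X11 <- X8
The empty set is not sufficient: P1 (X1 <- X10 -> X8) has no collider blocking it and no conditioned non-collider, so it is open.
Try {X10}:
  P1: blocked at fork node X10 ∈ conditioning set.
  P2: blocked at fork node X10 ∈ conditioning set.
  P3: blocked at fork node X10 ∈ conditioning set.
  P4: blocked at fork node X10 ∈ conditioning set.
  P5: blocked at fork node X10 ∈ conditioning set.
  P6: blocked at fork node X10 ∈ conditioning set.
  P7: blocked at fork node X10 ∈ conditioning set.
  P8: blocked at fork node X10 ∈ conditioning set.
{X10} contains no descendant of X1 and blocks every backdoor path.
No other singleton works — e.g. {X4} leaves P1 open — so {X10} is the unique smallest valid adjustment set.

{X10}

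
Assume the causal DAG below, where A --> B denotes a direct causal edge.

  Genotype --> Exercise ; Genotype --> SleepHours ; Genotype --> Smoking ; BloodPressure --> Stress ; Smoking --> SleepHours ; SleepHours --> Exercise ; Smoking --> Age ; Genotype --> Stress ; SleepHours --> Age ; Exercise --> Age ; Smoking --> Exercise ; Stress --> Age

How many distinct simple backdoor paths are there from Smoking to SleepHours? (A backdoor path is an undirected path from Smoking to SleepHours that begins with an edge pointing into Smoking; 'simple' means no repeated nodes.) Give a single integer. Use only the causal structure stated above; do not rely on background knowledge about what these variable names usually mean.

A backdoor path from Smoking to SleepHours is any simple undirected path whose first edge points into Smoking (i.e. leaves Smoking via a parent).
Parents of Smoking: {Genotype}.
Enumerating:
  P1: Smoking <- Genotype -> SleepHours
  P2: Smoking <- Genotype -> Stress -> Age <- SleepHours
  P3: Smoking <- Genotype -> Stress -> Age <- Exercise <- SleepHours
  P4: Smoking <- Genotype -> Exercise <- SleepHours
  P5: Smoking <- Genotype -> Exercise -> Age <- SleepHours
That exhausts the simple backdoor paths. Count: 5.

5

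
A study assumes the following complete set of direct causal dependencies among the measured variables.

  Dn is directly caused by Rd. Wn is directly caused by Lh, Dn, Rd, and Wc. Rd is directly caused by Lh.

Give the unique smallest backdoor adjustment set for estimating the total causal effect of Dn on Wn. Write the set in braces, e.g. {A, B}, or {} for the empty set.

{Rd}

Variables eligible for adjustment (non-descendants of Dn, excluding Dn and Wn): {Lh, Rd, Wc}.
Backdoor paths from Dn to Wn:
  P1: Dn <- Rd <- Lh -> Wn
  P2: Dn <- Rd -> Wn
The empty set is not sufficient: P1 (Dn <- Rd <- Lh -> Wn) has no collider blocking it and no conditioned non-collider, so it is open.
Try {Rd}:
  P1: blocked at chain node Rd ∈ conditioning set.
  P2: blocked at fork node Rd ∈ conditioning set.
{Rd} contains no descendant of Dn and blocks every backdoor path.
No other singleton works — e.g. {Lh} leaves P2 open — so {Rd} is the unique smallest valid adjustment set.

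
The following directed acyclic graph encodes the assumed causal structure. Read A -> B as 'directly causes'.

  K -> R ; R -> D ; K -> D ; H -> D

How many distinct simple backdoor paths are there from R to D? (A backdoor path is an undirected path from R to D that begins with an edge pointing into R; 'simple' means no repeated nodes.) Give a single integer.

1

A backdoor path from R to D is any simple undirected path whose first edge points into R (i.e. leaves R via a parent).
Parents of R: {K}.
Enumerating:
  P1: R <- K -> D
That exhausts the simple backdoor paths. Count: 1.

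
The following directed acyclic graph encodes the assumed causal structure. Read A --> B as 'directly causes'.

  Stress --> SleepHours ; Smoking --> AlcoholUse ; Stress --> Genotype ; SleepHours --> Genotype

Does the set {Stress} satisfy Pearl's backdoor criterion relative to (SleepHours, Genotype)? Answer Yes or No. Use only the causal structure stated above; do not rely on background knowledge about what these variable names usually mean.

Yes

Backdoor paths from SleepHours to Genotype (paths whose first edge points into SleepHours):
  P1: SleepHours <- Stress -> Genotype
Condition 1 (no descendant of SleepHours in the set): holds — descendants of SleepHours are {Genotype}; none are in {Stress}.
Condition 2 (every backdoor path blocked by {Stress}):
  P1: blocked at fork node Stress ∈ conditioning set.
{Stress} satisfies the backdoor criterion.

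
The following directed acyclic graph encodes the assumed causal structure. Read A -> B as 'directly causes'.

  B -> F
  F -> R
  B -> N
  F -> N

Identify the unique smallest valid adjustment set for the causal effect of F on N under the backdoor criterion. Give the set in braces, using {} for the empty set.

Variables eligible for adjustment (non-descendants of F, excluding F and N): {B}.
Backdoor paths from F to N:
  P1: F <- B -> N
The empty set is not sufficient: P1 (F <- B -> N) has no collider blocking it and no conditioned non-collider, so it is open.
Try {B}:
  P1: blocked at fork node B ∈ conditioning set.
{B} contains no descendant of F and blocks every backdoor path.
{B} is the unique smallest valid adjustment set.

{B}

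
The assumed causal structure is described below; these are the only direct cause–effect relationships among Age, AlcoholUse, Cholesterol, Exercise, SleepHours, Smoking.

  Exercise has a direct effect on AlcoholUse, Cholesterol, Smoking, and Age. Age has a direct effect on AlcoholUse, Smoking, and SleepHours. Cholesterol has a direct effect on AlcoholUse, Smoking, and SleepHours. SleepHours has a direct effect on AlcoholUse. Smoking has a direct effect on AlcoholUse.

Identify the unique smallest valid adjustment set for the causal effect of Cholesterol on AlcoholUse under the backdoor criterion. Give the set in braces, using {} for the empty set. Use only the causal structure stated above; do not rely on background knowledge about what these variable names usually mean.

Variables eligible for adjustment (non-descendants of Cholesterol, excluding Cholesterol and AlcoholUse): {Age, Exercise}.
Backdoor paths from Cholesterol to AlcoholUse:
  P1: Cholesterol <- Exercise -> Age -> SleepHours -> AlcoholUse
  P2: Cholesterol <- Exercise -> Age -> Smoking -> AlcoholUse
  P3: Cholesterol <- Exercise -> Age -> AlcoholUse
  P4: Cholesterol <- Exercise -> Smoking <- Age -> SleepHours -> AlcoholUse
  P5: Cholesterol <- Exercise -> Smoking <- Age -> AlcoholUse
  P6: Cholesterol <- Exercise -> Smoking -> AlcoholUse
  P7: Cholesterol <- Exercise -> AlcoholUse
The empty set is not sufficient: P1 (Cholesterol <- Exercise -> Age -> SleepHours -> AlcoholUse) has no collider blocking it and no conditioned non-collider, so it is open.
Try {Exercise}:
  P1: blocked at fork node Exercise ∈ conditioning set.
  P2: blocked at fork node Exercise ∈ conditioning set.
  P3: blocked at fork node Exercise ∈ conditioning set.
  P4: blocked at fork node Exercise ∈ conditioning set.
  P5: blocked at fork node Exercise ∈ conditioning set.
  P6: blocked at fork node Exercise ∈ conditioning set.
  P7: blocked at fork node Exercise ∈ conditioning set.
{Exercise} contains no descendant of Cholesterol and blocks every backdoor path.
No other singleton works — e.g. {Age} leaves P6 open — so {Exercise} is the unique smallest valid adjustment set.

{Exercise}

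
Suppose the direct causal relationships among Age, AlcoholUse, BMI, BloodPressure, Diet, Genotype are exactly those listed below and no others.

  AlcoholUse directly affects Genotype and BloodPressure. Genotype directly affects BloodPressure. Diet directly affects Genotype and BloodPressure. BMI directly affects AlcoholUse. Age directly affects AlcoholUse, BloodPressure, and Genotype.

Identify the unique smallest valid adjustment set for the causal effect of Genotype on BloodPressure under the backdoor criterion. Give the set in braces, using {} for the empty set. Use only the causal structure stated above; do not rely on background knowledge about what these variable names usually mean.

Variables eligible for adjustment (non-descendants of Genotype, excluding Genotype and BloodPressure): {Age, AlcoholUse, BMI, Diet}.
Backdoor paths from Genotype to BloodPressure:
  P1: Genotype <- Age -> AlcoholUse -> BloodPressure
  P2: Genotype <- Age -> BloodPressure
  P3: Genotype <- Diet -> BloodPressure
  P4: Genotype <- AlcoholUse <- Age -> BloodPressure
  P5: Genotype <- AlcoholUse -> BloodPressure
The empty set is not sufficient: P1 (Genotype <- Age -> AlcoholUse -> BloodPressure) has no collider blocking it and no conditioned non-collider, so it is open.
Try {Age, AlcoholUse, Diet}:
  P1: blocked at fork node Age ∈ conditioning set.
  P2: blocked at fork node Age ∈ conditioning set.
  P3: blocked at fork node Diet ∈ conditioning set.
  P4: blocked at chain node AlcoholUse ∈ conditioning set.
  P5: blocked at fork node AlcoholUse ∈ conditioning set.
{Age, AlcoholUse, Diet} contains no descendant of Genotype and blocks every backdoor path.
Every element of {Age, AlcoholUse, Diet} is needed (dropping Age leaves P2 open; dropping AlcoholUse leaves P5 open; dropping Diet leaves P3 open), so no proper subset is valid.
Among all size-3 subsets of the eligible variables, only {Age, AlcoholUse, Diet} blocks every backdoor path, so it is the unique smallest valid adjustment set.

{Age, AlcoholUse, Diet}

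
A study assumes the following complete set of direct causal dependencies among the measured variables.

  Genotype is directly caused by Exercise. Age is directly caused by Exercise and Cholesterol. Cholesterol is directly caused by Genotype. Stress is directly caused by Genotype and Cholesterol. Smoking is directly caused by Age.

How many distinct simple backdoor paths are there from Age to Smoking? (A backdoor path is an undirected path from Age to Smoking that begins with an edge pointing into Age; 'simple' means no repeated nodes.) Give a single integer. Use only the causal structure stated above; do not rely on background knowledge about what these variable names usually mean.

0

A backdoor path from Age to Smoking is any simple undirected path whose first edge points into Age (i.e. leaves Age via a parent).
Parents of Age: {Cholesterol, Exercise}.
No simple path from any parent of Age reaches Smoking without revisiting Age, so there are no backdoor paths.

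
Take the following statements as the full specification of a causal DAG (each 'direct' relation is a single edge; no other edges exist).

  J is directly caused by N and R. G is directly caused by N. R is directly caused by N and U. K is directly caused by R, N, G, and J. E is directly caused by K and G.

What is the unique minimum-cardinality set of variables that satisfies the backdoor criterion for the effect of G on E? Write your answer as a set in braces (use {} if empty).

Variables eligible for adjustment (non-descendants of G, excluding G and E): {J, N, R, U}.
Backdoor paths from G to E:
  P1: G <- N -> R -> J -> K -> E
  P2: G <- N -> R -> K -> E
  P3: G <- N -> J <- R -> K -> E
  P4: G <- N -> J -> K -> E
  P5: G <- N -> K -> E
The empty set is not sufficient: P1 (G <- N -> R -> J -> K -> E) has no collider blocking it and no conditioned non-collider, so it is open.
Try {N}:
  P1: blocked at fork node N ∈ conditioning set.
  P2: blocked at fork node N ∈ conditioning set.
  P3: blocked at fork node N ∈ conditioning set.
  P4: blocked at fork node N ∈ conditioning set.
  P5: blocked at fork node N ∈ conditioning set.
{N} contains no descendant of G and blocks every backdoor path.
No other singleton works — e.g. {U} leaves P1 open — so {N} is the unique smallest valid adjustment set.

{N}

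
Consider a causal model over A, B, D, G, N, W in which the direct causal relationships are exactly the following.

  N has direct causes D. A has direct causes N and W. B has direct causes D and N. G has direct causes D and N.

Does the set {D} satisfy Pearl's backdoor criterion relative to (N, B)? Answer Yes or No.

Yes

Backdoor paths from N to B (paths whose first edge points into N):
  P1: N <- D -> B
Condition 1 (no descendant of N in the set): holds — descendants of N are {A, B, G}; none are in {D}.
Condition 2 (every backdoor path blocked by {D}):
  P1: blocked at fork node D ∈ conditioning set.
{D} satisfies the backdoor criterion.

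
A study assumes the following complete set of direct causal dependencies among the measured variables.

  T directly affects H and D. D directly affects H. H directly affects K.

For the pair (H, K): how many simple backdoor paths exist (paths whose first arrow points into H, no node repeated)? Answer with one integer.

A backdoor path from H to K is any simple undirected path whose first edge points into H (i.e. leaves H via a parent).
Parents of H: {D, T}.
No simple path from any parent of H reaches K without revisiting H, so there are no backdoor paths.

0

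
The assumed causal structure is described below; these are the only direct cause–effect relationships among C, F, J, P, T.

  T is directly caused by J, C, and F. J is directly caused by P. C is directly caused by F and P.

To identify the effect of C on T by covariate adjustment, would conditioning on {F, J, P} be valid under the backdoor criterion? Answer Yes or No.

Backdoor paths from C to T (paths whose first edge points into C):
  P1: C <- P -> J -> T
  P2: C <- F -> T
Condition 1 (no descendant of C in the set): holds — descendants of C are {T}; none are in {F, J, P}.
Condition 2 (every backdoor path blocked by {F, J, P}):
  P1: blocked at fork node P ∈ conditioning set.
  P2: blocked at fork node F ∈ conditioning set.
{F, J, P} satisfies the backdoor criterion.

Yes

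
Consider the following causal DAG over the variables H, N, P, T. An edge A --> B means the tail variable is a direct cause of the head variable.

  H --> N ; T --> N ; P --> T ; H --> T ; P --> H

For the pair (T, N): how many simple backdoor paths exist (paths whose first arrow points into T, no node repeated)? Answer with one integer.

2

A backdoor path from T to N is any simple undirected path whose first edge points into T (i.e. leaves T via a parent).
Parents of T: {H, P}.
Enumerating:
  P1: T <- P -> H -> N
  P2: T <- H -> N
That exhausts the simple backdoor paths. Count: 2.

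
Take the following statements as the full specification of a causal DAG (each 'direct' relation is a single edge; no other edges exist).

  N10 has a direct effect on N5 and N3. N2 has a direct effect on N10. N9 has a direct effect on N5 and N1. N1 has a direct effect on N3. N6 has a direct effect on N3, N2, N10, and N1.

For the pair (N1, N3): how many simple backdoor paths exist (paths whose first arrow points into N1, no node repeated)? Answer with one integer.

A backdoor path from N1 to N3 is any simple undirected path whose first edge points into N1 (i.e. leaves N1 via a parent).
Parents of N1: {N6, N9}.
Enumerating:
  P1: N1 <- N9 -> N5 <- N10 <- N6 -> N3
  P2: N1 <- N9 -> N5 <- N10 <- N2 <- N6 -> N3
  P3: N1 <- N9 -> N5 <- N10 -> N3
  P4: N1 <- N6 -> N2 -> N10 -> N3
  P5: N1 <- N6 -> N10 -> N3
  P6: N1 <- N6 -> N3
That exhausts the simple backdoor paths. Count: 6.

6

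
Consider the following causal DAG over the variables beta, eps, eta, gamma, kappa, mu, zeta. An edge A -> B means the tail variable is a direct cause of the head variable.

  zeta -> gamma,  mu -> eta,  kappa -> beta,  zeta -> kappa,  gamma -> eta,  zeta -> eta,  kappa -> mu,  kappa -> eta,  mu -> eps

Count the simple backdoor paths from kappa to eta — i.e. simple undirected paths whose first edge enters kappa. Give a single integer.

2

A backdoor path from kappa to eta is any simple undirected path whose first edge points into kappa (i.e. leaves kappa via a parent).
Parents of kappa: {zeta}.
Enumerating:
  P1: kappa <- zeta -> gamma -> eta
  P2: kappa <- zeta -> eta
That exhausts the simple backdoor paths. Count: 2.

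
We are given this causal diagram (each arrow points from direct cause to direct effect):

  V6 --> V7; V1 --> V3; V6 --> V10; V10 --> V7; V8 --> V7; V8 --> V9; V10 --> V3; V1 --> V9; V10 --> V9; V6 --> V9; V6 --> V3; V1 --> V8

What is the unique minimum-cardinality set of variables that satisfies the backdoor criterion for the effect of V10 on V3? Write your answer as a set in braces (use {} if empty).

{V6}

Variables eligible for adjustment (non-descendants of V10, excluding V10 and V3): {V1, V6, V8}.
Backdoor paths from V10 to V3:
  P1: V10 <- V6 -> V9 <- V1 -> V3
  P2: V10 <- V6 -> V9 <- V8 <- V1 -> V3
  P3: V10 <- V6 -> V7 <- V8 <- V1 -> V3
  P4: V10 <- V6 -> V7 <- V8 -> V9 <- V1 -> V3
  P5: V10 <- V6 -> V3
The empty set is not sufficient: P5 (V10 <- V6 -> V3) has no collider blocking it and no conditioned non-collider, so it is open.
Try {V6}:
  P1: blocked at fork node V6 ∈ conditioning set.
  P2: blocked at fork node V6 ∈ conditioning set.
  P3: blocked at fork node V6 ∈ conditioning set.
  P4: blocked at fork node V6 ∈ conditioning set.
  P5: blocked at fork node V6 ∈ conditioning set.
{V6} contains no descendant of V10 and blocks every backdoor path.
No other singleton works — e.g. {V1} leaves P5 open — so {V6} is the unique smallest valid adjustment set.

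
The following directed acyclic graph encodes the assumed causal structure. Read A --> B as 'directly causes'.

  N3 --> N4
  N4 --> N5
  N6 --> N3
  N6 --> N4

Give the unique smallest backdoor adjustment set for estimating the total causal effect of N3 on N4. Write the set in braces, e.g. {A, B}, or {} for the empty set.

Variables eligible for adjustment (non-descendants of N3, excluding N3 and N4): {N6}.
Backdoor paths from N3 to N4:
  P1: N3 <- N6 -> N4
The empty set is not sufficient: P1 (N3 <- N6 -> N4) has no collider blocking it and no conditioned non-collider, so it is open.
Try {N6}:
  P1: blocked at fork node N6 ∈ conditioning set.
{N6} contains no descendant of N3 and blocks every backdoor path.
{N6} is the unique smallest valid adjustment set.

{N6}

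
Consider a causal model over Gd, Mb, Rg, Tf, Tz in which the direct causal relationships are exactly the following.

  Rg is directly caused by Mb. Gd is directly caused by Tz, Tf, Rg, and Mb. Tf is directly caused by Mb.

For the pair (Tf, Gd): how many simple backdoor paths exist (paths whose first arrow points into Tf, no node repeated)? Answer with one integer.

2

A backdoor path from Tf to Gd is any simple undirected path whose first edge points into Tf (i.e. leaves Tf via a parent).
Parents of Tf: {Mb}.
Enumerating:
  P1: Tf <- Mb -> Rg -> Gd
  P2: Tf <- Mb -> Gd
That exhausts the simple backdoor paths. Count: 2.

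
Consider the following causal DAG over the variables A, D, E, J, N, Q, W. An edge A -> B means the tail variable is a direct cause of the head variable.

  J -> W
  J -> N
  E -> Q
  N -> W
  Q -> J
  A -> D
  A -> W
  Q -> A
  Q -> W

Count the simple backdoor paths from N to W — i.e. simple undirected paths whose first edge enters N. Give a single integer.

3

A backdoor path from N to W is any simple undirected path whose first edge points into N (i.e. leaves N via a parent).
Parents of N: {J}.
Enumerating:
  P1: N <- J <- Q -> A -> W
  P2: N <- J <- Q -> W
  P3: N <- J -> W
That exhausts the simple backdoor paths. Count: 3.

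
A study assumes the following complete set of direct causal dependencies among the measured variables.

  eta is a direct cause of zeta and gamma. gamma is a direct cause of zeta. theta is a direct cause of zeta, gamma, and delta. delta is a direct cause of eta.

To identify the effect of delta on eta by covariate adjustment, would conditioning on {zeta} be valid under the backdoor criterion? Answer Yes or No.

No

Backdoor paths from delta to eta (paths whose first edge points into delta):
  P1: delta <- theta -> gamma <- eta
  P2: delta <- theta -> gamma -> zeta <- eta
  P3: delta <- theta -> zeta <- eta
  P4: delta <- theta -> zeta <- gamma <- eta
Condition 1 (no descendant of delta in the set): FAILS — zeta is a descendant of delta.
Condition 2 (every backdoor path blocked by {zeta}):
  P1: open — collider(s) gamma are conditioned on (or have a conditioned descendant) and no non-collider on the path is in the set.
  P2: open — collider(s) zeta are conditioned on (or have a conditioned descendant) and no non-collider on the path is in the set.
  P3: open — collider(s) zeta are conditioned on (or have a conditioned descendant) and no non-collider on the path is in the set.
  P4: open — collider(s) zeta are conditioned on (or have a conditioned descendant) and no non-collider on the path is in the set.
{zeta} does not satisfy the backdoor criterion.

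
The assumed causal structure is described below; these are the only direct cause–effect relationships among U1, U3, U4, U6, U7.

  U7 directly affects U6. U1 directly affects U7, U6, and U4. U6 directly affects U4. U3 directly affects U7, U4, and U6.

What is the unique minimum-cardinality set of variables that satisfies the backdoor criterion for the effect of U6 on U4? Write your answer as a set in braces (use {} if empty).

Variables eligible for adjustment (non-descendants of U6, excluding U6 and U4): {U1, U3, U7}.
Backdoor paths from U6 to U4:
  P1: U6 <- U3 -> U7 <- U1 -> U4
  P2: U6 <- U3 -> U4
  P3: U6 <- U1 -> U7 <- U3 -> U4
  P4: U6 <- U1 -> U4
  P5: U6 <- U7 <- U3 -> U4
  P6: U6 <- U7 <- U1 -> U4
The empty set is not sufficient: P2 (U6 <- U3 -> U4) has no collider blocking it and no conditioned non-collider, so it is open.
Try {U1, U3}:
  P1: blocked at fork node U3 ∈ conditioning set.
  P2: blocked at fork node U3 ∈ conditioning set.
  P3: blocked at fork node U1 ∈ conditioning set.
  P4: blocked at fork node U1 ∈ conditioning set.
  P5: blocked at fork node U3 ∈ conditioning set.
  P6: blocked at fork node U1 ∈ conditioning set.
{U1, U3} contains no descendant of U6 and blocks every backdoor path.
Every element of {U1, U3} is needed (dropping U1 leaves P4 open; dropping U3 leaves P2 open), so no proper subset is valid.
Among all size-2 subsets of the eligible variables, only {U1, U3} blocks every backdoor path, so it is the unique smallest valid adjustment set.

{U1, U3}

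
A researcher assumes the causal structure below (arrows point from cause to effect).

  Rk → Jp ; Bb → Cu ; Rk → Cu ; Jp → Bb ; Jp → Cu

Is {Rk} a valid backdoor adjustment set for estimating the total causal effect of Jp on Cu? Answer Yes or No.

Backdoor paths from Jp to Cu (paths whose first edge points into Jp):
  P1: Jp <- Rk -> Cu
Condition 1 (no descendant of Jp in the set): holds — descendants of Jp are {Bb, Cu}; none are in {Rk}.
Condition 2 (every backdoor path blocked by {Rk}):
  P1: blocked at fork node Rk ∈ conditioning set.
{Rk} satisfies the backdoor criterion.

Yes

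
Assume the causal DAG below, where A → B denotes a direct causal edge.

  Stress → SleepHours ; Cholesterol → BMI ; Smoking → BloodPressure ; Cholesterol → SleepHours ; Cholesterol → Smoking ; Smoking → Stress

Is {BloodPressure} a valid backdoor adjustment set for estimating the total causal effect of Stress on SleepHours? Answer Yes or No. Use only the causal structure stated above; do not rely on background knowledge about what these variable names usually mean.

No

Backdoor paths from Stress to SleepHours (paths whose first edge points into Stress):
  P1: Stress <- Smoking <- Cholesterol -> SleepHours
Condition 1 (no descendant of Stress in the set): holds — descendants of Stress are {SleepHours}; none are in {BloodPressure}.
Condition 2 (every backdoor path blocked by {BloodPressure}):
  P1: open — no interior node is in the conditioning set.
{BloodPressure} does not satisfy the backdoor criterion.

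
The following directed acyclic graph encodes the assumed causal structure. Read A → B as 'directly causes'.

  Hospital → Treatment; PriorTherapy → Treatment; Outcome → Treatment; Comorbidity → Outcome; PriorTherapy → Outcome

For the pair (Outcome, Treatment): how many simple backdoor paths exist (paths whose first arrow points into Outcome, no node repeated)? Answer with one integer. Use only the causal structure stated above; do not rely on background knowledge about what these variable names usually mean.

1

A backdoor path from Outcome to Treatment is any simple undirected path whose first edge points into Outcome (i.e. leaves Outcome via a parent).
Parents of Outcome: {Comorbidity, PriorTherapy}.
Enumerating:
  P1: Outcome <- PriorTherapy -> Treatment
That exhausts the simple backdoor paths. Count: 1.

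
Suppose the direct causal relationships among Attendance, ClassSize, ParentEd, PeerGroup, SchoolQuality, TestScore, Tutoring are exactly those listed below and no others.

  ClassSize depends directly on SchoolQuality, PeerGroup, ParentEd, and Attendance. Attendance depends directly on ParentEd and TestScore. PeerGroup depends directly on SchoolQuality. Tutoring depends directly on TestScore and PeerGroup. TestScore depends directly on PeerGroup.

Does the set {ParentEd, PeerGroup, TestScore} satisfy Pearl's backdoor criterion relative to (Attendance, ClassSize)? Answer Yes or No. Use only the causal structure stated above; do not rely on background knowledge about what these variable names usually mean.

Backdoor paths from Attendance to ClassSize (paths whose first edge points into Attendance):
  P1: Attendance <- TestScore <- PeerGroup <- SchoolQuality -> ClassSize
  P2: Attendance <- TestScore <- PeerGroup -> ClassSize
  P3: Attendance <- TestScore -> Tutoring <- PeerGroup <- SchoolQuality -> ClassSize
  P4: Attendance <- TestScore -> Tutoring <- PeerGroup -> ClassSize
  P5: Attendance <- ParentEd -> ClassSize
Condition 1 (no descendant of Attendance in the set): holds — descendants of Attendance are {ClassSize}; none are in {ParentEd, PeerGroup, TestScore}.
Condition 2 (every backdoor path blocked by {ParentEd, PeerGroup, TestScore}):
  P1: blocked at chain node TestScore ∈ conditioning set.
  P2: blocked at chain node TestScore ∈ conditioning set.
  P3: blocked at fork node TestScore ∈ conditioning set.
  P4: blocked at fork node TestScore ∈ conditioning set.
  P5: blocked at fork node ParentEd ∈ conditioning set.
{ParentEd, PeerGroup, TestScore} satisfies the backdoor criterion.

Yes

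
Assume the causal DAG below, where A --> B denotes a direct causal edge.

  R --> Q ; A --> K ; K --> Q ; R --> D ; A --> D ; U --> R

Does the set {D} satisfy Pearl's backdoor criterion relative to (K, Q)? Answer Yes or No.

No

Backdoor paths from K to Q (paths whose first edge points into K):
  P1: K <- A -> D <- R -> Q
Condition 1 (no descendant of K in the set): holds — descendants of K are {Q}; none are in {D}.
Condition 2 (every backdoor path blocked by {D}):
  P1: open — collider(s) D are conditioned on (or have a conditioned descendant) and no non-collider on the path is in the set.
{D} does not satisfy the backdoor criterion.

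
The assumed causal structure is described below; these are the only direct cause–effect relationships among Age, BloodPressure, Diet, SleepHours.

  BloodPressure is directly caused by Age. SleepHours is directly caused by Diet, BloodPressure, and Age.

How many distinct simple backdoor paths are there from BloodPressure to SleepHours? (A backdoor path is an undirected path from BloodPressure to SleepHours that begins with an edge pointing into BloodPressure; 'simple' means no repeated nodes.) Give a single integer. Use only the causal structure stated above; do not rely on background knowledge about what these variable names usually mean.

A backdoor path from BloodPressure to SleepHours is any simple undirected path whose first edge points into BloodPressure (i.e. leaves BloodPressure via a parent).
Parents of BloodPressure: {Age}.
Enumerating:
  P1: BloodPressure <- Age -> SleepHours
That exhausts the simple backdoor paths. Count: 1.

1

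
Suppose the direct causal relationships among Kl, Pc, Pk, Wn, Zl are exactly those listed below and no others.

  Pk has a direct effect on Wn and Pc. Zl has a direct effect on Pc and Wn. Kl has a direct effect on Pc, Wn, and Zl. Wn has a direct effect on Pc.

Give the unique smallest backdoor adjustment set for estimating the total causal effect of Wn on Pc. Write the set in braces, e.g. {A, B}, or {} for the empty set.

Variables eligible for adjustment (non-descendants of Wn, excluding Wn and Pc): {Kl, Pk, Zl}.
Backdoor paths from Wn to Pc:
  P1: Wn <- Pk -> Pc
  P2: Wn <- Kl -> Zl -> Pc
  P3: Wn <- Kl -> Pc
  P4: Wn <- Zl <- Kl -> Pc
  P5: Wn <- Zl -> Pc
The empty set is not sufficient: P1 (Wn <- Pk -> Pc) has no collider blocking it and no conditioned non-collider, so it is open.
Try {Kl, Pk, Zl}:
  P1: blocked at fork node Pk ∈ conditioning set.
  P2: blocked at fork node Kl ∈ conditioning set.
  P3: blocked at fork node Kl ∈ conditioning set.
  P4: blocked at chain node Zl ∈ conditioning set.
  P5: blocked at fork node Zl ∈ conditioning set.
{Kl, Pk, Zl} contains no descendant of Wn and blocks every backdoor path.
Every element of {Kl, Pk, Zl} is needed (dropping Kl leaves P3 open; dropping Pk leaves P1 open; dropping Zl leaves P5 open), so no proper subset is valid.
Among all size-3 subsets of the eligible variables, only {Kl, Pk, Zl} blocks every backdoor path, so it is the unique smallest valid adjustment set.

{Kl, Pk, Zl}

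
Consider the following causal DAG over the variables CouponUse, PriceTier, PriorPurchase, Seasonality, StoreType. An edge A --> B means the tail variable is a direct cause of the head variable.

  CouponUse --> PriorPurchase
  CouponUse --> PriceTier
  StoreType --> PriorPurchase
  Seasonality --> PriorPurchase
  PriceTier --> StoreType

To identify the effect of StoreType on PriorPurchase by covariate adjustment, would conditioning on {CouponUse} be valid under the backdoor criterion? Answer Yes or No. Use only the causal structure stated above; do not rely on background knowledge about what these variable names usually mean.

Yes

Backdoor paths from StoreType to PriorPurchase (paths whose first edge points into StoreType):
  P1: StoreType <- PriceTier <- CouponUse -> PriorPurchase
Condition 1 (no descendant of StoreType in the set): holds — descendants of StoreType are {PriorPurchase}; none are in {CouponUse}.
Condition 2 (every backdoor path blocked by {CouponUse}):
  P1: blocked at fork node CouponUse ∈ conditioning set.
{CouponUse} satisfies the backdoor criterion.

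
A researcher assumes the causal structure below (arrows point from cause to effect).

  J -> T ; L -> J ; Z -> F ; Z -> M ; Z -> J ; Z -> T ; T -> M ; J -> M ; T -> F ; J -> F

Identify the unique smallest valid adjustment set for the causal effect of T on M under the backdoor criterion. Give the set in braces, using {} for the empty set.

Variables eligible for adjustment (non-descendants of T, excluding T and M): {J, L, Z}.
Backdoor paths from T to M:
  P1: T <- Z -> J -> M
  P2: T <- Z -> F <- J -> M
  P3: T <- Z -> M
  P4: T <- J <- Z -> M
  P5: T <- J -> F <- Z -> M
  P6: T <- J -> M
The empty set is not sufficient: P1 (T <- Z -> J -> M) has no collider blocking it and no conditioned non-collider, so it is open.
Try {J, Z}:
  P1: blocked at fork node Z ∈ conditioning set.
  P2: blocked at fork node Z ∈ conditioning set.
  P3: blocked at fork node Z ∈ conditioning set.
  P4: blocked at chain node J ∈ conditioning set.
  P5: blocked at fork node J ∈ conditioning set.
  P6: blocked at fork node J ∈ conditioning set.
{J, Z} contains no descendant of T and blocks every backdoor path.
Every element of {J, Z} is needed (dropping J leaves P6 open; dropping Z leaves P3 open), so no proper subset is valid.
Among all size-2 subsets of the eligible variables, only {J, Z} blocks every backdoor path, so it is the unique smallest valid adjustment set.

{J, Z}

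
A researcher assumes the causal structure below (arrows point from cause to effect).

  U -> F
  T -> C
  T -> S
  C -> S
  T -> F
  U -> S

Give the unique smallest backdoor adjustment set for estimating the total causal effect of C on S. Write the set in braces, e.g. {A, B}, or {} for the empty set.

{T}

Variables eligible for adjustment (non-descendants of C, excluding C and S): {F, T, U}.
Backdoor paths from C to S:
  P1: C <- T -> F <- U -> S
  P2: C <- T -> S
The empty set is not sufficient: P2 (C <- T -> S) has no collider blocking it and no conditioned non-collider, so it is open.
Try {T}:
  P1: blocked at fork node T ∈ conditioning set.
  P2: blocked at fork node T ∈ conditioning set.
{T} contains no descendant of C and blocks every backdoor path.
No other singleton works — e.g. {U} leaves P2 open — so {T} is the unique smallest valid adjustment set.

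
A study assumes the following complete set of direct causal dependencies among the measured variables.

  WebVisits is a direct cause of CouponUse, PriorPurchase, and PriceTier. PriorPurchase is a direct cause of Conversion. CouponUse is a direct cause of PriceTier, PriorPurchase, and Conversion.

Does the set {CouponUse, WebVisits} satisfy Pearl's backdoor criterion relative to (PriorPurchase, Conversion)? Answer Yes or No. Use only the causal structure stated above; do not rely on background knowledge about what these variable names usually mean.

Backdoor paths from PriorPurchase to Conversion (paths whose first edge points into PriorPurchase):
  P1: PriorPurchase <- WebVisits -> CouponUse -> Conversion
  P2: PriorPurchase <- WebVisits -> PriceTier <- CouponUse -> Conversion
  P3: PriorPurchase <- CouponUse -> Conversion
Condition 1 (no descendant of PriorPurchase in the set): holds — descendants of PriorPurchase are {Conversion}; none are in {CouponUse, WebVisits}.
Condition 2 (every backdoor path blocked by {CouponUse, WebVisits}):
  P1: blocked at fork node WebVisits ∈ conditioning set.
  P2: blocked at fork node WebVisits ∈ conditioning set.
  P3: blocked at fork node CouponUse ∈ conditioning set.
{CouponUse, WebVisits} satisfies the backdoor criterion.

Yes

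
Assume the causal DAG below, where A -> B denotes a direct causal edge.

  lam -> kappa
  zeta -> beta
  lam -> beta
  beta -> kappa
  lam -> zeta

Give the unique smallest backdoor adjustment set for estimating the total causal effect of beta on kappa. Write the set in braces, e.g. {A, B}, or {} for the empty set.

Variables eligible for adjustment (non-descendants of beta, excluding beta and kappa): {lam, zeta}.
Backdoor paths from beta to kappa:
  P1: beta <- lam -> kappa
  P2: beta <- zeta <- lam -> kappa
The empty set is not sufficient: P1 (beta <- lam -> kappa) has no collider blocking it and no conditioned non-collider, so it is open.
Try {lam}:
  P1: blocked at fork node lam ∈ conditioning set.
  P2: blocked at fork node lam ∈ conditioning set.
{lam} contains no descendant of beta and blocks every backdoor path.
No other singleton works — e.g. {zeta} leaves P1 open — so {lam} is the unique smallest valid adjustment set.

{lam}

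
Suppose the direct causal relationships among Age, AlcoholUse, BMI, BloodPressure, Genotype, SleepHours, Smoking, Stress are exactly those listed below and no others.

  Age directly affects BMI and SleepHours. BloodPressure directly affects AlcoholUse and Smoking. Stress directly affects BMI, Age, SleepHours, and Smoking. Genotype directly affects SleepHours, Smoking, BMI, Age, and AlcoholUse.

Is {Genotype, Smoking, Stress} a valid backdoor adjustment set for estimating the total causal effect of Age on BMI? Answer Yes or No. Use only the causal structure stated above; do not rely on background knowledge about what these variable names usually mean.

Backdoor paths from Age to BMI (paths whose first edge points into Age):
  P1: Age <- Stress -> BMI
  P2: Age <- Stress -> SleepHours <- Genotype -> BMI
  P3: Age <- Stress -> Smoking <- BloodPressure -> AlcoholUse <- Genotype -> BMI
  P4: Age <- Stress -> Smoking <- Genotype -> BMI
  P5: Age <- Genotype -> AlcoholUse <- BloodPressure -> Smoking <- Stress -> BMI
  P6: Age <- Genotype -> BMI
  P7: Age <- Genotype -> SleepHours <- Stress -> BMI
  P8: Age <- Genotype -> Smoking <- Stress -> BMI
Condition 1 (no descendant of Age in the set): holds — descendants of Age are {BMI, SleepHours}; none are in {Genotype, Smoking, Stress}.
Condition 2 (every backdoor path blocked by {Genotype, Smoking, Stress}):
  P1: blocked at fork node Stress ∈ conditioning set.
  P2: blocked at fork node Stress ∈ conditioning set.
  P3: blocked at fork node Stress ∈ conditioning set.
  P4: blocked at fork node Stress ∈ conditioning set.
  P5: blocked at fork node Genotype ∈ conditioning set.
  P6: blocked at fork node Genotype ∈ conditioning set.
  P7: blocked at fork node Genotype ∈ conditioning set.
  P8: blocked at fork node Genotype ∈ conditioning set.
{Genotype, Smoking, Stress} satisfies the backdoor criterion.

Yes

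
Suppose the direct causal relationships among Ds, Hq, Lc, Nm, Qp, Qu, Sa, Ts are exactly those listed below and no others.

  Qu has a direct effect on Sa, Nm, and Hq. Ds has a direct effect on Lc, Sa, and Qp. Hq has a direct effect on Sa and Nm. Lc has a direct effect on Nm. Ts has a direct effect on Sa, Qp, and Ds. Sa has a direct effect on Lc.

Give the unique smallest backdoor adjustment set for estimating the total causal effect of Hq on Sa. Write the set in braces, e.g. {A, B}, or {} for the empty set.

{Qu}

Variables eligible for adjustment (non-descendants of Hq, excluding Hq and Sa): {Ds, Qp, Qu, Ts}.
Backdoor paths from Hq to Sa:
  P1: Hq <- Qu -> Sa
  P2: Hq <- Qu -> Nm <- Lc <- Ds <- Ts -> Sa
  P3: Hq <- Qu -> Nm <- Lc <- Ds -> Sa
  P4: Hq <- Qu -> Nm <- Lc <- Ds -> Qp <- Ts -> Sa
  P5: Hq <- Qu -> Nm <- Lc <- Sa
The empty set is not sufficient: P1 (Hq <- Qu -> Sa) has no collider blocking it and no conditioned non-collider, so it is open.
Try {Qu}:
  P1: blocked at fork node Qu ∈ conditioning set.
  P2: blocked at fork node Qu ∈ conditioning set.
  P3: blocked at fork node Qu ∈ conditioning set.
  P4: blocked at fork node Qu ∈ conditioning set.
  P5: blocked at fork node Qu ∈ conditioning set.
{Qu} contains no descendant of Hq and blocks every backdoor path.
No other singleton works — e.g. {Ts} leaves P1 open — so {Qu} is the unique smallest valid adjustment set.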